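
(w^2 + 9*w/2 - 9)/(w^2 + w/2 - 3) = (w + 6)/(w + 2)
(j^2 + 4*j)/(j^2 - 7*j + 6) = j*(j + 4)/(j^2 - 7*j + 6)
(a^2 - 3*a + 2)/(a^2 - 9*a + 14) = (a - 1)/(a - 7)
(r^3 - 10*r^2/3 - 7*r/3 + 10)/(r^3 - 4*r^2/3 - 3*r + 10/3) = (r - 3)/(r - 1)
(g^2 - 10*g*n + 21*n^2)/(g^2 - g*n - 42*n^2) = (g - 3*n)/(g + 6*n)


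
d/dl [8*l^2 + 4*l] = 16*l + 4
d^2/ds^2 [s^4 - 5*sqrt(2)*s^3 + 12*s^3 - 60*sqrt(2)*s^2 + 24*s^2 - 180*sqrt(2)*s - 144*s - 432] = 12*s^2 - 30*sqrt(2)*s + 72*s - 120*sqrt(2) + 48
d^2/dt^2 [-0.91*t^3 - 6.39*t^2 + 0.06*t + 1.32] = -5.46*t - 12.78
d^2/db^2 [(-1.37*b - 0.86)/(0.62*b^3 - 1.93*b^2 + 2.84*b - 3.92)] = (-3.159768*b^5 + 5.869044*b^4 + 11.083582*b^3 - 68.261988*b^2 + 77.93136*b - 31.363872)/(0.238328*b^9 - 2.225676*b^8 + 10.203402*b^7 - 32.099665*b^6 + 74.882196*b^5 - 131.918664*b^4 + 180.405632*b^3 - 183.822912*b^2 + 130.921728*b - 60.236288)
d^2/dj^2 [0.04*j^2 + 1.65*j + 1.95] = 0.0800000000000000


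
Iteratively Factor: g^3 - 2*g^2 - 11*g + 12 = (g + 3)*(g^2 - 5*g + 4) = (g - 4)*(g + 3)*(g - 1)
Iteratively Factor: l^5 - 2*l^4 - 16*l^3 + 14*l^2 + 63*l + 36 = (l - 4)*(l^4 + 2*l^3 - 8*l^2 - 18*l - 9) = (l - 4)*(l - 3)*(l^3 + 5*l^2 + 7*l + 3) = (l - 4)*(l - 3)*(l + 3)*(l^2 + 2*l + 1) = (l - 4)*(l - 3)*(l + 1)*(l + 3)*(l + 1)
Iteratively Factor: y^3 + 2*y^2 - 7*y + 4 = (y - 1)*(y^2 + 3*y - 4) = (y - 1)^2*(y + 4)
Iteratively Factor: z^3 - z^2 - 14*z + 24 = (z - 2)*(z^2 + z - 12) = (z - 3)*(z - 2)*(z + 4)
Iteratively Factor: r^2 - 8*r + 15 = (r - 3)*(r - 5)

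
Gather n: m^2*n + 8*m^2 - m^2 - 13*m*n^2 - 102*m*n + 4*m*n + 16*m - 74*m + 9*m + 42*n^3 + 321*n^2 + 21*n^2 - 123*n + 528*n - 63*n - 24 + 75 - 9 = 7*m^2 - 49*m + 42*n^3 + n^2*(342 - 13*m) + n*(m^2 - 98*m + 342) + 42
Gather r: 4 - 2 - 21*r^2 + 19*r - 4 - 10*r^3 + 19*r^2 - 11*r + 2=-10*r^3 - 2*r^2 + 8*r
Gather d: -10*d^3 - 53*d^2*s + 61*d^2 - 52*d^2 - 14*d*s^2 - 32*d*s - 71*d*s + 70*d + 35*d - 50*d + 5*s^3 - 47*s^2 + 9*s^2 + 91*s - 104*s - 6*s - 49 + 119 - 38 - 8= -10*d^3 + d^2*(9 - 53*s) + d*(-14*s^2 - 103*s + 55) + 5*s^3 - 38*s^2 - 19*s + 24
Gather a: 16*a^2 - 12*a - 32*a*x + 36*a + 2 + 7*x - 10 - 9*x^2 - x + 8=16*a^2 + a*(24 - 32*x) - 9*x^2 + 6*x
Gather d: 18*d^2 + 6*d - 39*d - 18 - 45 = 18*d^2 - 33*d - 63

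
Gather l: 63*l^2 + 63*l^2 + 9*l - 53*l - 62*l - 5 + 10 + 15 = 126*l^2 - 106*l + 20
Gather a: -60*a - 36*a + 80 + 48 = 128 - 96*a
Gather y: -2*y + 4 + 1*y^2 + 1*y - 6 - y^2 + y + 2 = 0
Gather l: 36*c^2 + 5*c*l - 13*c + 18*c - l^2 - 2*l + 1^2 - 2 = 36*c^2 + 5*c - l^2 + l*(5*c - 2) - 1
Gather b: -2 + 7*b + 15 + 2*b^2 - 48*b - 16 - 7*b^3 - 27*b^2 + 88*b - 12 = -7*b^3 - 25*b^2 + 47*b - 15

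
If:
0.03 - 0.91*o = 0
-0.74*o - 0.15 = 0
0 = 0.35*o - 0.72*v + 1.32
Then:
No Solution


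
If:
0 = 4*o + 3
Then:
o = -3/4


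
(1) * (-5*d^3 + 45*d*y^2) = -5*d^3 + 45*d*y^2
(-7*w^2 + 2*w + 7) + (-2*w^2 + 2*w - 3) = -9*w^2 + 4*w + 4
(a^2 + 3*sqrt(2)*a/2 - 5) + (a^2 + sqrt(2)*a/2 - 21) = 2*a^2 + 2*sqrt(2)*a - 26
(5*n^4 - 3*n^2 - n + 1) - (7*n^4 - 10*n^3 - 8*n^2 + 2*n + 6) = -2*n^4 + 10*n^3 + 5*n^2 - 3*n - 5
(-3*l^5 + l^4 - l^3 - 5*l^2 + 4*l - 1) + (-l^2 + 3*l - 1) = -3*l^5 + l^4 - l^3 - 6*l^2 + 7*l - 2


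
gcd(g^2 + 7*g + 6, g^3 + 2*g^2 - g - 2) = g + 1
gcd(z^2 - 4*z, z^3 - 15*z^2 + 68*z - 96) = z - 4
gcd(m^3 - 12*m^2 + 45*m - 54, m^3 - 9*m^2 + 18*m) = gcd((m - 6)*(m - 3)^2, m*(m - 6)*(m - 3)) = m^2 - 9*m + 18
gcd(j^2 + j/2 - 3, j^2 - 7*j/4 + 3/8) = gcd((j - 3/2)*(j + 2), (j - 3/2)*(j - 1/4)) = j - 3/2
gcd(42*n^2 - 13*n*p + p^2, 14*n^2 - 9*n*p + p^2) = -7*n + p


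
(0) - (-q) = q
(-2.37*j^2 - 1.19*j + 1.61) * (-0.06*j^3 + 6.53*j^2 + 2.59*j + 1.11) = 0.1422*j^5 - 15.4047*j^4 - 14.0056*j^3 + 4.8005*j^2 + 2.849*j + 1.7871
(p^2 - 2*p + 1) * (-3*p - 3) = -3*p^3 + 3*p^2 + 3*p - 3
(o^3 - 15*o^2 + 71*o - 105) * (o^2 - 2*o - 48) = o^5 - 17*o^4 + 53*o^3 + 473*o^2 - 3198*o + 5040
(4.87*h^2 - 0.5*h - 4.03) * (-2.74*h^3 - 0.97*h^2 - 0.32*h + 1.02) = -13.3438*h^5 - 3.3539*h^4 + 9.9688*h^3 + 9.0365*h^2 + 0.7796*h - 4.1106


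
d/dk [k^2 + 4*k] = 2*k + 4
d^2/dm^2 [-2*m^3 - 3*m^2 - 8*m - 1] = -12*m - 6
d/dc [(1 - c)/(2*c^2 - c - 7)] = (-2*c^2 + c + (c - 1)*(4*c - 1) + 7)/(-2*c^2 + c + 7)^2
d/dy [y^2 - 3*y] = 2*y - 3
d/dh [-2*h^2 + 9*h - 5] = 9 - 4*h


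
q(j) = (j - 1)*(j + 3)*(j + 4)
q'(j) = (j - 1)*(j + 3) + (j - 1)*(j + 4) + (j + 3)*(j + 4)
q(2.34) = 45.37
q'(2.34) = 49.51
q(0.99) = -0.20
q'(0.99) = 19.82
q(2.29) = 42.92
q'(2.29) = 48.21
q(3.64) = 133.93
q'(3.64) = 88.43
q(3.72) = 141.11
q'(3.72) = 91.16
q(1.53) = 13.28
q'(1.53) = 30.38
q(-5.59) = -27.14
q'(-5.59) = 31.66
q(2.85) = 74.13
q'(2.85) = 63.57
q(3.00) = 84.00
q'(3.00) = 68.00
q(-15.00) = -2112.00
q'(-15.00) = 500.00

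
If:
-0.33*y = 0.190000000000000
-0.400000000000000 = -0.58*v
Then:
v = 0.69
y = -0.58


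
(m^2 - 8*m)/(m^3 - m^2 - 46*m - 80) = m/(m^2 + 7*m + 10)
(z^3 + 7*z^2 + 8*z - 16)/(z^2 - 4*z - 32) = (z^2 + 3*z - 4)/(z - 8)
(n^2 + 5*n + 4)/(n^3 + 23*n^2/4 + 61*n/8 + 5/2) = 8*(n + 1)/(8*n^2 + 14*n + 5)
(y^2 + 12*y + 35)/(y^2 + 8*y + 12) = (y^2 + 12*y + 35)/(y^2 + 8*y + 12)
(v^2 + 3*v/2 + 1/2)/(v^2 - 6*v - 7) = (v + 1/2)/(v - 7)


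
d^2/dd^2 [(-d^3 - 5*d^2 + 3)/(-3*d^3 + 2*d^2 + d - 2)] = 2*(51*d^6 + 9*d^5 - 153*d^4 - 71*d^3 + 45*d^2 + 48*d + 5)/(27*d^9 - 54*d^8 + 9*d^7 + 82*d^6 - 75*d^5 - 18*d^4 + 59*d^3 - 18*d^2 - 12*d + 8)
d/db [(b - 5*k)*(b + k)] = 2*b - 4*k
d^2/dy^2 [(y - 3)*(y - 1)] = 2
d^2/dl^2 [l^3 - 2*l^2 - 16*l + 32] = 6*l - 4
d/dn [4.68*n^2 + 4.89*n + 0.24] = 9.36*n + 4.89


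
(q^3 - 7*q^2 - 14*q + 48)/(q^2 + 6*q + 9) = (q^2 - 10*q + 16)/(q + 3)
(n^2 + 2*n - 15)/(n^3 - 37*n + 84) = (n + 5)/(n^2 + 3*n - 28)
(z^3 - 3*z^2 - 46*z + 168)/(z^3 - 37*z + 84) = (z - 6)/(z - 3)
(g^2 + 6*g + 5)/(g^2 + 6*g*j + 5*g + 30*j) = (g + 1)/(g + 6*j)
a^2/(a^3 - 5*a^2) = 1/(a - 5)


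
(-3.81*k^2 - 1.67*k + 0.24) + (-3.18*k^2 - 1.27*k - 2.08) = -6.99*k^2 - 2.94*k - 1.84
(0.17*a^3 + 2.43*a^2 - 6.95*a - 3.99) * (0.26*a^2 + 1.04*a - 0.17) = 0.0442*a^5 + 0.8086*a^4 + 0.6913*a^3 - 8.6785*a^2 - 2.9681*a + 0.6783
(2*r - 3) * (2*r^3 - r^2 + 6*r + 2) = 4*r^4 - 8*r^3 + 15*r^2 - 14*r - 6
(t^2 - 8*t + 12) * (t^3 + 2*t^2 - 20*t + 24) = t^5 - 6*t^4 - 24*t^3 + 208*t^2 - 432*t + 288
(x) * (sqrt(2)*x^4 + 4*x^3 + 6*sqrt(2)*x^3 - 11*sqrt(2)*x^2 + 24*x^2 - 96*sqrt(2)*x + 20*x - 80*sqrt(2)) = sqrt(2)*x^5 + 4*x^4 + 6*sqrt(2)*x^4 - 11*sqrt(2)*x^3 + 24*x^3 - 96*sqrt(2)*x^2 + 20*x^2 - 80*sqrt(2)*x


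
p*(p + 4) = p^2 + 4*p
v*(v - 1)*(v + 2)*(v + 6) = v^4 + 7*v^3 + 4*v^2 - 12*v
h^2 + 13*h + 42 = (h + 6)*(h + 7)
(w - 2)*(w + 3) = w^2 + w - 6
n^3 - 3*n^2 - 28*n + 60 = (n - 6)*(n - 2)*(n + 5)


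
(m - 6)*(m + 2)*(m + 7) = m^3 + 3*m^2 - 40*m - 84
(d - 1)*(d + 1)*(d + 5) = d^3 + 5*d^2 - d - 5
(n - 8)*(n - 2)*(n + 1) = n^3 - 9*n^2 + 6*n + 16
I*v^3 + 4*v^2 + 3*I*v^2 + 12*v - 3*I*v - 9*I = (v + 3)*(v - 3*I)*(I*v + 1)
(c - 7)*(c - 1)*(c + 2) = c^3 - 6*c^2 - 9*c + 14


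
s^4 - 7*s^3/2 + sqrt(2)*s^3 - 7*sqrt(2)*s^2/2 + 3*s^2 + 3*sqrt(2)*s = s*(s - 2)*(s - 3/2)*(s + sqrt(2))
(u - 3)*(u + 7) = u^2 + 4*u - 21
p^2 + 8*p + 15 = (p + 3)*(p + 5)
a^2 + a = a*(a + 1)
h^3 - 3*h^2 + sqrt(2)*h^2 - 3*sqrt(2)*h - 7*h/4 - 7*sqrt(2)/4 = (h - 7/2)*(h + 1/2)*(h + sqrt(2))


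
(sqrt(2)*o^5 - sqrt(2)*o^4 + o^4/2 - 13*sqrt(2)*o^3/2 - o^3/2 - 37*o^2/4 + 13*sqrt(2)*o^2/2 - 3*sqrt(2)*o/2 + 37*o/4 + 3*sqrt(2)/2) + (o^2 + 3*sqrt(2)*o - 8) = sqrt(2)*o^5 - sqrt(2)*o^4 + o^4/2 - 13*sqrt(2)*o^3/2 - o^3/2 - 33*o^2/4 + 13*sqrt(2)*o^2/2 + 3*sqrt(2)*o/2 + 37*o/4 - 8 + 3*sqrt(2)/2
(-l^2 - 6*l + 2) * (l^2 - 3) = -l^4 - 6*l^3 + 5*l^2 + 18*l - 6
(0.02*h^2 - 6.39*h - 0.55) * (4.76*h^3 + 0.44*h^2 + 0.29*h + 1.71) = 0.0952*h^5 - 30.4076*h^4 - 5.4238*h^3 - 2.0609*h^2 - 11.0864*h - 0.9405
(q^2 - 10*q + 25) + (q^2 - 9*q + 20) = 2*q^2 - 19*q + 45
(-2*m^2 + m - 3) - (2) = -2*m^2 + m - 5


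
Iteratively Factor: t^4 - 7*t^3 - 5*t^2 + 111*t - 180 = (t - 5)*(t^3 - 2*t^2 - 15*t + 36) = (t - 5)*(t - 3)*(t^2 + t - 12) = (t - 5)*(t - 3)^2*(t + 4)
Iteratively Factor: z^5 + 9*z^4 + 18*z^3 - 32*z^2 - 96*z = (z - 2)*(z^4 + 11*z^3 + 40*z^2 + 48*z) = z*(z - 2)*(z^3 + 11*z^2 + 40*z + 48) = z*(z - 2)*(z + 4)*(z^2 + 7*z + 12) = z*(z - 2)*(z + 4)^2*(z + 3)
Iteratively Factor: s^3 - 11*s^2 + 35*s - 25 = (s - 5)*(s^2 - 6*s + 5) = (s - 5)*(s - 1)*(s - 5)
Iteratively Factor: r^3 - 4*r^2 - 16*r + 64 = (r - 4)*(r^2 - 16) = (r - 4)*(r + 4)*(r - 4)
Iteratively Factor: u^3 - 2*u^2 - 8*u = (u)*(u^2 - 2*u - 8) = u*(u + 2)*(u - 4)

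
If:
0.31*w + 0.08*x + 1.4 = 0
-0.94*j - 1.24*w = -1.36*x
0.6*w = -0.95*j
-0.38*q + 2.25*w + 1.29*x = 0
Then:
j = 2.54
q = -30.31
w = -4.02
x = -1.91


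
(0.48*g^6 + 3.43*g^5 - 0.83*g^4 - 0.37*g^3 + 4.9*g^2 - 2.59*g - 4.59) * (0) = 0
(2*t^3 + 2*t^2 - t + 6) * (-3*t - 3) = -6*t^4 - 12*t^3 - 3*t^2 - 15*t - 18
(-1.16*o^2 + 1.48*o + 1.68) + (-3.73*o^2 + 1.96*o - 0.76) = -4.89*o^2 + 3.44*o + 0.92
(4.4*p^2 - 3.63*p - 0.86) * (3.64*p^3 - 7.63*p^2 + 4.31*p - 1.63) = 16.016*p^5 - 46.7852*p^4 + 43.5305*p^3 - 16.2555*p^2 + 2.2103*p + 1.4018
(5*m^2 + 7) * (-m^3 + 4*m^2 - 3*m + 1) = -5*m^5 + 20*m^4 - 22*m^3 + 33*m^2 - 21*m + 7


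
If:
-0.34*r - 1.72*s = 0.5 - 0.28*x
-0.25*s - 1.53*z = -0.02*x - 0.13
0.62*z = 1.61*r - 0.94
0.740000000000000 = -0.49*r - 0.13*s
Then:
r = 0.92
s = -9.18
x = -53.47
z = 0.89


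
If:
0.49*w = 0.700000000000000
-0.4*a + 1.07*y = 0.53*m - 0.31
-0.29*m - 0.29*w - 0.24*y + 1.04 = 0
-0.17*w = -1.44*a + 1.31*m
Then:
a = 1.43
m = 1.39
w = 1.43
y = 0.93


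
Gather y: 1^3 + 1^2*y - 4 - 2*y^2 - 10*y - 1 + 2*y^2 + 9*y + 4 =0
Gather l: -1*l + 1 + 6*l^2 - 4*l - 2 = 6*l^2 - 5*l - 1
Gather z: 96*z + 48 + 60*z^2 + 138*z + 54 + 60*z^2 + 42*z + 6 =120*z^2 + 276*z + 108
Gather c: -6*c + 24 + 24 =48 - 6*c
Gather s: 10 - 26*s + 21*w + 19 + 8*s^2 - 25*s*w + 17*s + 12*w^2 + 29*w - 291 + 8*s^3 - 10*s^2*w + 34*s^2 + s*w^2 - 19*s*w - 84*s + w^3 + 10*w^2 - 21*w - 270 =8*s^3 + s^2*(42 - 10*w) + s*(w^2 - 44*w - 93) + w^3 + 22*w^2 + 29*w - 532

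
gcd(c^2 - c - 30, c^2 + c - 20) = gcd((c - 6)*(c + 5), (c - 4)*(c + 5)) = c + 5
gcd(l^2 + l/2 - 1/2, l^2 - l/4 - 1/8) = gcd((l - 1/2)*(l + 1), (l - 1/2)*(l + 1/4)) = l - 1/2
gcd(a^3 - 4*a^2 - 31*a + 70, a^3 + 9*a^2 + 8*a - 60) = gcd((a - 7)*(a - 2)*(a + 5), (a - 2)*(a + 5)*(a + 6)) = a^2 + 3*a - 10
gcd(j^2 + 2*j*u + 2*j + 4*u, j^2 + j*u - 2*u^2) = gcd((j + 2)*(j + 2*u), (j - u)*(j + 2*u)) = j + 2*u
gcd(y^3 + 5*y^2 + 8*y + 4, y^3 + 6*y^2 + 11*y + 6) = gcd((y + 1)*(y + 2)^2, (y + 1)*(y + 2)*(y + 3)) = y^2 + 3*y + 2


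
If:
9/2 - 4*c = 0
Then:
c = 9/8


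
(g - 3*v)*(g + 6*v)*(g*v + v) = g^3*v + 3*g^2*v^2 + g^2*v - 18*g*v^3 + 3*g*v^2 - 18*v^3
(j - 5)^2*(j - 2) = j^3 - 12*j^2 + 45*j - 50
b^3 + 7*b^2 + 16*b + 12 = (b + 2)^2*(b + 3)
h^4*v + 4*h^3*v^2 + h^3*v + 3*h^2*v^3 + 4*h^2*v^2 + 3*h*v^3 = h*(h + v)*(h + 3*v)*(h*v + v)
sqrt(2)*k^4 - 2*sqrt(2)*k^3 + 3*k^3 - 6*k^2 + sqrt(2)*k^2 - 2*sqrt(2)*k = k*(k - 2)*(k + sqrt(2))*(sqrt(2)*k + 1)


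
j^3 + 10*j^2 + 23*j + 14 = (j + 1)*(j + 2)*(j + 7)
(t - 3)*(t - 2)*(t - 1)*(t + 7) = t^4 + t^3 - 31*t^2 + 71*t - 42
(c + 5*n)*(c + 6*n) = c^2 + 11*c*n + 30*n^2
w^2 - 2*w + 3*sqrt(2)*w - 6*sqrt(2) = (w - 2)*(w + 3*sqrt(2))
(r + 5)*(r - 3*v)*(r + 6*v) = r^3 + 3*r^2*v + 5*r^2 - 18*r*v^2 + 15*r*v - 90*v^2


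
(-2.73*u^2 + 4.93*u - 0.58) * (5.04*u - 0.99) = -13.7592*u^3 + 27.5499*u^2 - 7.8039*u + 0.5742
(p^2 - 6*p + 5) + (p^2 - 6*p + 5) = 2*p^2 - 12*p + 10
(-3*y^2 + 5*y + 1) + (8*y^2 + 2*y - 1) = 5*y^2 + 7*y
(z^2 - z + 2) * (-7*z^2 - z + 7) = -7*z^4 + 6*z^3 - 6*z^2 - 9*z + 14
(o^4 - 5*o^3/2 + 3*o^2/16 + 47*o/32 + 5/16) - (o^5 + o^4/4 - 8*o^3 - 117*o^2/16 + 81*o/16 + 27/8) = -o^5 + 3*o^4/4 + 11*o^3/2 + 15*o^2/2 - 115*o/32 - 49/16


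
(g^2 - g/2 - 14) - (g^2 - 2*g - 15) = 3*g/2 + 1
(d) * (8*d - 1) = 8*d^2 - d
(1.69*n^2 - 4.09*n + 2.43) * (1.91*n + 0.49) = 3.2279*n^3 - 6.9838*n^2 + 2.6372*n + 1.1907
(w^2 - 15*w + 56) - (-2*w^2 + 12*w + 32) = 3*w^2 - 27*w + 24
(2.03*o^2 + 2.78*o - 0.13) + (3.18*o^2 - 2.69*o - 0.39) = 5.21*o^2 + 0.0899999999999999*o - 0.52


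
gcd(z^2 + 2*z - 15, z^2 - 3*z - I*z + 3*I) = z - 3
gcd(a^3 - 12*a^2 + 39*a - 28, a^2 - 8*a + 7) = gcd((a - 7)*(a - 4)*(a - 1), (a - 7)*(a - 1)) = a^2 - 8*a + 7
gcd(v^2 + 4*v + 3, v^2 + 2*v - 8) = 1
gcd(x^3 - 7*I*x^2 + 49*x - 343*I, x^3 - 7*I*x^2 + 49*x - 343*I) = x^3 - 7*I*x^2 + 49*x - 343*I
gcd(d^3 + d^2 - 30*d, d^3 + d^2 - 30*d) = d^3 + d^2 - 30*d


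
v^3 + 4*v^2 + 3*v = v*(v + 1)*(v + 3)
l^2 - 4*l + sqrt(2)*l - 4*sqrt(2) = (l - 4)*(l + sqrt(2))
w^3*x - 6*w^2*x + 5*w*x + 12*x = (w - 4)*(w - 3)*(w*x + x)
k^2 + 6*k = k*(k + 6)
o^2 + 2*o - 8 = (o - 2)*(o + 4)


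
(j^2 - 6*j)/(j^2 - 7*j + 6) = j/(j - 1)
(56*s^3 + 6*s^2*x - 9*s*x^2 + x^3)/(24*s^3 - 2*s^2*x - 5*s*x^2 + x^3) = (-7*s + x)/(-3*s + x)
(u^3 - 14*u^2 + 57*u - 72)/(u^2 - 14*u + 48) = (u^2 - 6*u + 9)/(u - 6)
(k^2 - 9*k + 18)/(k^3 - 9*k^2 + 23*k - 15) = (k - 6)/(k^2 - 6*k + 5)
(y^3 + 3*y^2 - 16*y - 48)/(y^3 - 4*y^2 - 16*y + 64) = (y + 3)/(y - 4)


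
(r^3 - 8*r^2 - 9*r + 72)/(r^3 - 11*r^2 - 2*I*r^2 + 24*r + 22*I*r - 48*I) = (r + 3)/(r - 2*I)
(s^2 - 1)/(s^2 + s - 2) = (s + 1)/(s + 2)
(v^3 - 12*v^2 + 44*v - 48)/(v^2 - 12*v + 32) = (v^2 - 8*v + 12)/(v - 8)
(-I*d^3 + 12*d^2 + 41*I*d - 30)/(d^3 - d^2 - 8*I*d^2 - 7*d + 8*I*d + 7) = (-I*d^3 + 12*d^2 + 41*I*d - 30)/(d^3 - d^2*(1 + 8*I) + d*(-7 + 8*I) + 7)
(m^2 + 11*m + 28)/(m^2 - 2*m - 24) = (m + 7)/(m - 6)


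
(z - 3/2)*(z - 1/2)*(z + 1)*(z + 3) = z^4 + 2*z^3 - 17*z^2/4 - 3*z + 9/4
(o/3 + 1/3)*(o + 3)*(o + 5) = o^3/3 + 3*o^2 + 23*o/3 + 5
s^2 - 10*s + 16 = (s - 8)*(s - 2)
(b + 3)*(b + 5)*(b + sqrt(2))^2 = b^4 + 2*sqrt(2)*b^3 + 8*b^3 + 17*b^2 + 16*sqrt(2)*b^2 + 16*b + 30*sqrt(2)*b + 30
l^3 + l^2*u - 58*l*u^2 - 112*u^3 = (l - 8*u)*(l + 2*u)*(l + 7*u)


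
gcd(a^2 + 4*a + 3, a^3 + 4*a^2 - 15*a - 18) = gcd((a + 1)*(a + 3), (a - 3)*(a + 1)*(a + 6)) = a + 1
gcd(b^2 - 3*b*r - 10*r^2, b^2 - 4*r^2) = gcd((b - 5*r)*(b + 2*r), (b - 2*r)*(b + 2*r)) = b + 2*r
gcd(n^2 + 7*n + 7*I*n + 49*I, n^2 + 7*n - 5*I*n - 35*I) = n + 7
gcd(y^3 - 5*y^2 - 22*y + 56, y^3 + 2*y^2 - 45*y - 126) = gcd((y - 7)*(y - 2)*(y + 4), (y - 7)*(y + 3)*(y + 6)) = y - 7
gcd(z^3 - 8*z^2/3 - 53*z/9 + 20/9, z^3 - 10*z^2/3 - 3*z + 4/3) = z^2 - 13*z/3 + 4/3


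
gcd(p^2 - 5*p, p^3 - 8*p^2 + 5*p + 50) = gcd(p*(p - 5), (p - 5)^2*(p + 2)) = p - 5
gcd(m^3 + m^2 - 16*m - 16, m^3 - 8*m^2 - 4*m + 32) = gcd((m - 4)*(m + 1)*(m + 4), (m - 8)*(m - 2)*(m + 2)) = 1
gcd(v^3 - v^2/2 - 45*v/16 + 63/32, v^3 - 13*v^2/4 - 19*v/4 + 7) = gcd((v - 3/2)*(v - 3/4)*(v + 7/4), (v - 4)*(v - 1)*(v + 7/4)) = v + 7/4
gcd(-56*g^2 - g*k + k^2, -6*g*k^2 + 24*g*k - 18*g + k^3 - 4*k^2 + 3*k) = 1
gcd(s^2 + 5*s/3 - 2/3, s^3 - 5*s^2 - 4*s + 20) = s + 2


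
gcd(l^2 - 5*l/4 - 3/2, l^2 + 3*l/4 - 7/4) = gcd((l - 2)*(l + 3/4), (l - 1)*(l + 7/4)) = 1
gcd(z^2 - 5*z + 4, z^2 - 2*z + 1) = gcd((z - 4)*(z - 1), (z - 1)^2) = z - 1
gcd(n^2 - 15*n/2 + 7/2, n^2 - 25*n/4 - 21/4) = n - 7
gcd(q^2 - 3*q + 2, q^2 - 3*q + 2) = q^2 - 3*q + 2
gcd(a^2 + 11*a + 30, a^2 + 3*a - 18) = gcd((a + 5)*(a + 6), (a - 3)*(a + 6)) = a + 6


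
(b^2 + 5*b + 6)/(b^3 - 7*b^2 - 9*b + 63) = (b + 2)/(b^2 - 10*b + 21)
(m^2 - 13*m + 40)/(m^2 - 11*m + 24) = (m - 5)/(m - 3)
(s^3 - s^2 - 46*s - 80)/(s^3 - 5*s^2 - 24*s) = (s^2 + 7*s + 10)/(s*(s + 3))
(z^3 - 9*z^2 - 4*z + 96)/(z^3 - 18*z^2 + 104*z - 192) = (z + 3)/(z - 6)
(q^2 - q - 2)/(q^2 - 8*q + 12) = (q + 1)/(q - 6)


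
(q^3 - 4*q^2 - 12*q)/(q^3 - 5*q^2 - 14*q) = (q - 6)/(q - 7)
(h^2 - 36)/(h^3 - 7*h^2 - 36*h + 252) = 1/(h - 7)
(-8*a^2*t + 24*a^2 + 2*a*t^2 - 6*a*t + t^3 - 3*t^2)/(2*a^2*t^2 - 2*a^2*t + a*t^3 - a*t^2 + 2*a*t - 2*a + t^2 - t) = (-8*a^2*t + 24*a^2 + 2*a*t^2 - 6*a*t + t^3 - 3*t^2)/(2*a^2*t^2 - 2*a^2*t + a*t^3 - a*t^2 + 2*a*t - 2*a + t^2 - t)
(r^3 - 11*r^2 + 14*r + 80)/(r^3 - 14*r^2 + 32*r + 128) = (r - 5)/(r - 8)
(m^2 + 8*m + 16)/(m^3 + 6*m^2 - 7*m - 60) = (m + 4)/(m^2 + 2*m - 15)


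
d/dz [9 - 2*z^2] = -4*z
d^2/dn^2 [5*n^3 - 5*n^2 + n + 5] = 30*n - 10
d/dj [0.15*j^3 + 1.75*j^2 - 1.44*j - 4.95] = 0.45*j^2 + 3.5*j - 1.44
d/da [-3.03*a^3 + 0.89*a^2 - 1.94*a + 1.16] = -9.09*a^2 + 1.78*a - 1.94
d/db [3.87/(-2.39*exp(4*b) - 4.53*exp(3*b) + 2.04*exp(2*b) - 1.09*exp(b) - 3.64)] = (36.9972*exp(3*b) + 52.5933*exp(2*b) - 15.7896*exp(b) + 4.2183)*exp(b)/(2.39*exp(4*b) + 4.53*exp(3*b) - 2.04*exp(2*b) + 1.09*exp(b) + 3.64)^2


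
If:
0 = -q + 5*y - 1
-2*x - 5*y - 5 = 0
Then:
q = 5*y - 1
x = -5*y/2 - 5/2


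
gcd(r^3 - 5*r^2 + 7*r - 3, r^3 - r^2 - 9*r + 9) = r^2 - 4*r + 3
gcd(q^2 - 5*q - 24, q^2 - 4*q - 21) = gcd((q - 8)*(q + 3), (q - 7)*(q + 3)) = q + 3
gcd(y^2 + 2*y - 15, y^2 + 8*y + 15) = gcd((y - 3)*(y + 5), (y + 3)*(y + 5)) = y + 5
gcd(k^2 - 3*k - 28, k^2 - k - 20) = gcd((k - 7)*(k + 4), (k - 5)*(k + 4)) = k + 4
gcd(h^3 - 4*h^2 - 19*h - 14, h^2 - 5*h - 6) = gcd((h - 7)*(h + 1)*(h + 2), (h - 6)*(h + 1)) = h + 1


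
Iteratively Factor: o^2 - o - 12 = (o + 3)*(o - 4)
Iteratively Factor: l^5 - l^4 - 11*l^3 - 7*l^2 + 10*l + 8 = (l + 2)*(l^4 - 3*l^3 - 5*l^2 + 3*l + 4) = (l - 1)*(l + 2)*(l^3 - 2*l^2 - 7*l - 4) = (l - 1)*(l + 1)*(l + 2)*(l^2 - 3*l - 4) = (l - 1)*(l + 1)^2*(l + 2)*(l - 4)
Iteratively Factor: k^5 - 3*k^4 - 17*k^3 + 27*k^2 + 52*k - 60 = (k - 2)*(k^4 - k^3 - 19*k^2 - 11*k + 30) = (k - 5)*(k - 2)*(k^3 + 4*k^2 + k - 6) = (k - 5)*(k - 2)*(k - 1)*(k^2 + 5*k + 6) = (k - 5)*(k - 2)*(k - 1)*(k + 2)*(k + 3)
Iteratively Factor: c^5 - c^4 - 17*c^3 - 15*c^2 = (c + 1)*(c^4 - 2*c^3 - 15*c^2) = (c + 1)*(c + 3)*(c^3 - 5*c^2) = c*(c + 1)*(c + 3)*(c^2 - 5*c) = c^2*(c + 1)*(c + 3)*(c - 5)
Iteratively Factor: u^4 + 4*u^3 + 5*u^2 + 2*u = (u + 2)*(u^3 + 2*u^2 + u) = (u + 1)*(u + 2)*(u^2 + u) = (u + 1)^2*(u + 2)*(u)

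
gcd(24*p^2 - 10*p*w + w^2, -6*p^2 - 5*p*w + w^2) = 6*p - w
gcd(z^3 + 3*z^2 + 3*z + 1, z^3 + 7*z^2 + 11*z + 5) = z^2 + 2*z + 1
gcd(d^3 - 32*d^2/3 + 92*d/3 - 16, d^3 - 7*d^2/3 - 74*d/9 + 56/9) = d^2 - 14*d/3 + 8/3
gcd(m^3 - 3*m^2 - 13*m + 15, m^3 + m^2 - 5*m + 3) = m^2 + 2*m - 3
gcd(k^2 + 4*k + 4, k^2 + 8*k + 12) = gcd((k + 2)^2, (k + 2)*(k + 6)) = k + 2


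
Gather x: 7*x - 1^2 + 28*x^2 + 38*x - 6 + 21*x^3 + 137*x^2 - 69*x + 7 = 21*x^3 + 165*x^2 - 24*x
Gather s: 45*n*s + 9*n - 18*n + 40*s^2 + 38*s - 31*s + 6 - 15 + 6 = -9*n + 40*s^2 + s*(45*n + 7) - 3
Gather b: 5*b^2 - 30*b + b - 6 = 5*b^2 - 29*b - 6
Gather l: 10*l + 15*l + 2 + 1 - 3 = 25*l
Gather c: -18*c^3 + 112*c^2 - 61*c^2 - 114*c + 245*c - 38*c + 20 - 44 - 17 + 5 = -18*c^3 + 51*c^2 + 93*c - 36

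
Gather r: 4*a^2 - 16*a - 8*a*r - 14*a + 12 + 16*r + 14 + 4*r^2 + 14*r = 4*a^2 - 30*a + 4*r^2 + r*(30 - 8*a) + 26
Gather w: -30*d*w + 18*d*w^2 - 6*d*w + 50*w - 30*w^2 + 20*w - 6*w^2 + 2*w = w^2*(18*d - 36) + w*(72 - 36*d)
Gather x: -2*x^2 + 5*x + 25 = -2*x^2 + 5*x + 25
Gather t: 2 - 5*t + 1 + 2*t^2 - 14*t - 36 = 2*t^2 - 19*t - 33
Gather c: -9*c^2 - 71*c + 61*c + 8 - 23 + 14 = -9*c^2 - 10*c - 1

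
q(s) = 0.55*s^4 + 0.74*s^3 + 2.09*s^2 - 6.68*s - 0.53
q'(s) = 2.2*s^3 + 2.22*s^2 + 4.18*s - 6.68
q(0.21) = -1.83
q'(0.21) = -5.68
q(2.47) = 27.34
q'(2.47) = 50.34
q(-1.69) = 17.64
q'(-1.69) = -18.02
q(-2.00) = 24.07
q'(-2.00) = -23.76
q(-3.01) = 63.48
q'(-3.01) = -59.14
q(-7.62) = 1698.62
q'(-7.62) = -883.02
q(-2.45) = 37.32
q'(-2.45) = -35.95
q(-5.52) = 486.21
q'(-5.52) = -332.14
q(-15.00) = 25916.17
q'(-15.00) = -6994.88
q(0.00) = -0.53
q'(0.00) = -6.68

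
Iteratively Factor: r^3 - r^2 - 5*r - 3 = (r - 3)*(r^2 + 2*r + 1) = (r - 3)*(r + 1)*(r + 1)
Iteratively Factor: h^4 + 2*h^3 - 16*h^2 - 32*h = (h + 2)*(h^3 - 16*h) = (h + 2)*(h + 4)*(h^2 - 4*h) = h*(h + 2)*(h + 4)*(h - 4)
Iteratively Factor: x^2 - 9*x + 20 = (x - 5)*(x - 4)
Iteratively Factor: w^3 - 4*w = (w)*(w^2 - 4) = w*(w + 2)*(w - 2)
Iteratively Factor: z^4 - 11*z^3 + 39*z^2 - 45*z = (z)*(z^3 - 11*z^2 + 39*z - 45) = z*(z - 3)*(z^2 - 8*z + 15) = z*(z - 3)^2*(z - 5)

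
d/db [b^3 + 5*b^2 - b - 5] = 3*b^2 + 10*b - 1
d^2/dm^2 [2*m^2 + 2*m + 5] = 4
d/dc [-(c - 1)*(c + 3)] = -2*c - 2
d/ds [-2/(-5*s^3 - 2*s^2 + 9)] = 2*s*(-15*s - 4)/(5*s^3 + 2*s^2 - 9)^2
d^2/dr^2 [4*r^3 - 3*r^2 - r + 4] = 24*r - 6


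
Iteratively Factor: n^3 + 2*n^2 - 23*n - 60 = (n - 5)*(n^2 + 7*n + 12) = (n - 5)*(n + 3)*(n + 4)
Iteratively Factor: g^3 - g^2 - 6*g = (g + 2)*(g^2 - 3*g) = (g - 3)*(g + 2)*(g)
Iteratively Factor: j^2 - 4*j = (j)*(j - 4)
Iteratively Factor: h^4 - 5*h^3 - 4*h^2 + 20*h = (h + 2)*(h^3 - 7*h^2 + 10*h) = (h - 2)*(h + 2)*(h^2 - 5*h) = (h - 5)*(h - 2)*(h + 2)*(h)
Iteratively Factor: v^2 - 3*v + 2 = (v - 1)*(v - 2)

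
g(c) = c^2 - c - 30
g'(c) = 2*c - 1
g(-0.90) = -28.29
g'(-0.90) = -2.80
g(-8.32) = 47.54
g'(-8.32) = -17.64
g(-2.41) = -21.78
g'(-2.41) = -5.82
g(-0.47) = -29.31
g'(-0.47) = -1.94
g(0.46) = -30.25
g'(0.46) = -0.08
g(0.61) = -30.24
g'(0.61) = 0.22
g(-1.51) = -26.21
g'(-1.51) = -4.02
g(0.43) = -30.25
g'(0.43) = -0.14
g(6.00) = 0.00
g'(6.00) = 11.00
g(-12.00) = 126.00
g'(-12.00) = -25.00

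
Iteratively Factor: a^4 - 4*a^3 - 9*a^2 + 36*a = (a)*(a^3 - 4*a^2 - 9*a + 36) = a*(a - 3)*(a^2 - a - 12) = a*(a - 4)*(a - 3)*(a + 3)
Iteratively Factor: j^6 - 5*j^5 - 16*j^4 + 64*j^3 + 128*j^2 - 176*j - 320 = (j - 5)*(j^5 - 16*j^3 - 16*j^2 + 48*j + 64) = (j - 5)*(j - 2)*(j^4 + 2*j^3 - 12*j^2 - 40*j - 32) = (j - 5)*(j - 2)*(j + 2)*(j^3 - 12*j - 16) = (j - 5)*(j - 2)*(j + 2)^2*(j^2 - 2*j - 8) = (j - 5)*(j - 2)*(j + 2)^3*(j - 4)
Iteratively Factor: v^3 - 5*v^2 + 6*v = (v)*(v^2 - 5*v + 6) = v*(v - 2)*(v - 3)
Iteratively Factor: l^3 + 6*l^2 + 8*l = (l + 4)*(l^2 + 2*l) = (l + 2)*(l + 4)*(l)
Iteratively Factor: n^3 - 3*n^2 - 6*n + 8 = (n + 2)*(n^2 - 5*n + 4) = (n - 1)*(n + 2)*(n - 4)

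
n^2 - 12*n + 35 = (n - 7)*(n - 5)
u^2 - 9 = (u - 3)*(u + 3)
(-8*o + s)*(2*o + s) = -16*o^2 - 6*o*s + s^2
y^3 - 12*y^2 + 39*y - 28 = (y - 7)*(y - 4)*(y - 1)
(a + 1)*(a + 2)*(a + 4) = a^3 + 7*a^2 + 14*a + 8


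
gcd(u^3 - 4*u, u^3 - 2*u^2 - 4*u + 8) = u^2 - 4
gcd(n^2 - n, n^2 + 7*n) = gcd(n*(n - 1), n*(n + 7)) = n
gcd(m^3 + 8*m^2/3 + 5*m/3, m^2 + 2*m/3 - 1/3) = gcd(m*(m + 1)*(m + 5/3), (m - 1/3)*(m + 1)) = m + 1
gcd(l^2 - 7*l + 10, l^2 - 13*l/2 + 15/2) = l - 5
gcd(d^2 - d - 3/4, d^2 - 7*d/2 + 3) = d - 3/2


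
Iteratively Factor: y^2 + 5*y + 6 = (y + 2)*(y + 3)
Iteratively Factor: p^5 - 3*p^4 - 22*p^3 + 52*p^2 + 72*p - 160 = (p + 2)*(p^4 - 5*p^3 - 12*p^2 + 76*p - 80) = (p - 5)*(p + 2)*(p^3 - 12*p + 16) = (p - 5)*(p - 2)*(p + 2)*(p^2 + 2*p - 8) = (p - 5)*(p - 2)*(p + 2)*(p + 4)*(p - 2)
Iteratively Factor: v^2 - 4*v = (v)*(v - 4)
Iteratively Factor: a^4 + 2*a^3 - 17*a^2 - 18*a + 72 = (a - 3)*(a^3 + 5*a^2 - 2*a - 24) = (a - 3)*(a + 4)*(a^2 + a - 6) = (a - 3)*(a - 2)*(a + 4)*(a + 3)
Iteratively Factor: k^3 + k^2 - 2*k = (k)*(k^2 + k - 2) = k*(k - 1)*(k + 2)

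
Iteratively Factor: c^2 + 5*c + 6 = (c + 2)*(c + 3)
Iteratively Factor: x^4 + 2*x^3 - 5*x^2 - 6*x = (x + 1)*(x^3 + x^2 - 6*x) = x*(x + 1)*(x^2 + x - 6) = x*(x - 2)*(x + 1)*(x + 3)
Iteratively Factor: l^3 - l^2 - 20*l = (l)*(l^2 - l - 20) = l*(l + 4)*(l - 5)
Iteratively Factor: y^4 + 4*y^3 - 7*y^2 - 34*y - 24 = (y - 3)*(y^3 + 7*y^2 + 14*y + 8) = (y - 3)*(y + 1)*(y^2 + 6*y + 8) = (y - 3)*(y + 1)*(y + 2)*(y + 4)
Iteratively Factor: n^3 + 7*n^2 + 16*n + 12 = (n + 2)*(n^2 + 5*n + 6) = (n + 2)*(n + 3)*(n + 2)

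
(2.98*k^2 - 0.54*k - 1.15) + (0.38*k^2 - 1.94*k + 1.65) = 3.36*k^2 - 2.48*k + 0.5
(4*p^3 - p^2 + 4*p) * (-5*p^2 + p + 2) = -20*p^5 + 9*p^4 - 13*p^3 + 2*p^2 + 8*p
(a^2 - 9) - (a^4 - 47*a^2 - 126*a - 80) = -a^4 + 48*a^2 + 126*a + 71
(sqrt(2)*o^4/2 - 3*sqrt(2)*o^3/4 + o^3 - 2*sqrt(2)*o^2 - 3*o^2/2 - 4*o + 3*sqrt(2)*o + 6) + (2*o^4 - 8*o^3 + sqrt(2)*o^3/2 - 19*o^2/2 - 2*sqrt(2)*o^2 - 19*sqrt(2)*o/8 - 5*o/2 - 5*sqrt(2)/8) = sqrt(2)*o^4/2 + 2*o^4 - 7*o^3 - sqrt(2)*o^3/4 - 11*o^2 - 4*sqrt(2)*o^2 - 13*o/2 + 5*sqrt(2)*o/8 - 5*sqrt(2)/8 + 6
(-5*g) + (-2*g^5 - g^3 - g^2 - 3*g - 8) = -2*g^5 - g^3 - g^2 - 8*g - 8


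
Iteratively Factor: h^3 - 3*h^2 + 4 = (h - 2)*(h^2 - h - 2) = (h - 2)^2*(h + 1)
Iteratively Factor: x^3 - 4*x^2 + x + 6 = (x + 1)*(x^2 - 5*x + 6) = (x - 3)*(x + 1)*(x - 2)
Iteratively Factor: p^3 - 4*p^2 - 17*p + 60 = (p - 5)*(p^2 + p - 12) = (p - 5)*(p + 4)*(p - 3)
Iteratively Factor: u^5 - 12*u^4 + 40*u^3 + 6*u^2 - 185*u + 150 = (u - 3)*(u^4 - 9*u^3 + 13*u^2 + 45*u - 50) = (u - 5)*(u - 3)*(u^3 - 4*u^2 - 7*u + 10) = (u - 5)*(u - 3)*(u - 1)*(u^2 - 3*u - 10) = (u - 5)*(u - 3)*(u - 1)*(u + 2)*(u - 5)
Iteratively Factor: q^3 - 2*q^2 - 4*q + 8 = (q + 2)*(q^2 - 4*q + 4) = (q - 2)*(q + 2)*(q - 2)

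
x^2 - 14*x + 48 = (x - 8)*(x - 6)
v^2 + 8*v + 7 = (v + 1)*(v + 7)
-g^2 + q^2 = (-g + q)*(g + q)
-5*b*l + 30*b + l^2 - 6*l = (-5*b + l)*(l - 6)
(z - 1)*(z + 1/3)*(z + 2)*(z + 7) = z^4 + 25*z^3/3 + 23*z^2/3 - 37*z/3 - 14/3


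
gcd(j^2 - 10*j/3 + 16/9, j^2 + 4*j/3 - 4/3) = j - 2/3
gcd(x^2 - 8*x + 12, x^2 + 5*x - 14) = x - 2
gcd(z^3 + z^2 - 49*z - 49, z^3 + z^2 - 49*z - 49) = z^3 + z^2 - 49*z - 49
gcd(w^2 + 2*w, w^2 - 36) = 1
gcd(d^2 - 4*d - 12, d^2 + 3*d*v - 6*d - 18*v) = d - 6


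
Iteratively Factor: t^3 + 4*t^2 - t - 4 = (t + 4)*(t^2 - 1) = (t + 1)*(t + 4)*(t - 1)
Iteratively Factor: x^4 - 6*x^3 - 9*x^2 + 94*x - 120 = (x - 5)*(x^3 - x^2 - 14*x + 24) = (x - 5)*(x + 4)*(x^2 - 5*x + 6) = (x - 5)*(x - 2)*(x + 4)*(x - 3)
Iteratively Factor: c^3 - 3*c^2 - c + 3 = (c - 3)*(c^2 - 1) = (c - 3)*(c + 1)*(c - 1)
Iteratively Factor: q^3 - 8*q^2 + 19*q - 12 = (q - 1)*(q^2 - 7*q + 12) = (q - 3)*(q - 1)*(q - 4)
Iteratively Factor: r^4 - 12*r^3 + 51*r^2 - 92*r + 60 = (r - 2)*(r^3 - 10*r^2 + 31*r - 30) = (r - 2)^2*(r^2 - 8*r + 15) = (r - 5)*(r - 2)^2*(r - 3)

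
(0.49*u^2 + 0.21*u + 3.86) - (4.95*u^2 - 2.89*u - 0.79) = -4.46*u^2 + 3.1*u + 4.65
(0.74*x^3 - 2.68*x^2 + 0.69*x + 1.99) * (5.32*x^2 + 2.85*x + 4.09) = 3.9368*x^5 - 12.1486*x^4 - 0.940600000000001*x^3 + 1.5921*x^2 + 8.4936*x + 8.1391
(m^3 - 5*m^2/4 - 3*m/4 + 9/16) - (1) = m^3 - 5*m^2/4 - 3*m/4 - 7/16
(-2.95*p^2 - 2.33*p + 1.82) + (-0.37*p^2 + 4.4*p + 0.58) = -3.32*p^2 + 2.07*p + 2.4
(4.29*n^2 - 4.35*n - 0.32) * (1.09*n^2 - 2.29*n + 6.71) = 4.6761*n^4 - 14.5656*n^3 + 38.3986*n^2 - 28.4557*n - 2.1472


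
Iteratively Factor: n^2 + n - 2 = (n - 1)*(n + 2)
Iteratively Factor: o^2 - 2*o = (o - 2)*(o)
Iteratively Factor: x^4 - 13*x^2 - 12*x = (x + 3)*(x^3 - 3*x^2 - 4*x) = x*(x + 3)*(x^2 - 3*x - 4) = x*(x - 4)*(x + 3)*(x + 1)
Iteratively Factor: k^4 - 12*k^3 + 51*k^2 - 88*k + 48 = (k - 3)*(k^3 - 9*k^2 + 24*k - 16) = (k - 4)*(k - 3)*(k^2 - 5*k + 4) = (k - 4)*(k - 3)*(k - 1)*(k - 4)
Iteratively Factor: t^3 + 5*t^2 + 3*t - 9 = (t - 1)*(t^2 + 6*t + 9) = (t - 1)*(t + 3)*(t + 3)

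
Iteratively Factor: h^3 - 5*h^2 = (h - 5)*(h^2) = h*(h - 5)*(h)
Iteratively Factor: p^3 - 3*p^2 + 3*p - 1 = (p - 1)*(p^2 - 2*p + 1) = (p - 1)^2*(p - 1)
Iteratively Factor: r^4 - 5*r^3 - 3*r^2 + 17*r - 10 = (r - 5)*(r^3 - 3*r + 2) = (r - 5)*(r - 1)*(r^2 + r - 2) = (r - 5)*(r - 1)^2*(r + 2)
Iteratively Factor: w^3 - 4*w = (w)*(w^2 - 4) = w*(w - 2)*(w + 2)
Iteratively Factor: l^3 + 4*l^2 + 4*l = (l + 2)*(l^2 + 2*l) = l*(l + 2)*(l + 2)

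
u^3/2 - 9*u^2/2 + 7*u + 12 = (u/2 + 1/2)*(u - 6)*(u - 4)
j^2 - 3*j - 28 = (j - 7)*(j + 4)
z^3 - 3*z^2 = z^2*(z - 3)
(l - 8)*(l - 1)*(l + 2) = l^3 - 7*l^2 - 10*l + 16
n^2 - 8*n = n*(n - 8)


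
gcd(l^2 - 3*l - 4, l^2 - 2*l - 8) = l - 4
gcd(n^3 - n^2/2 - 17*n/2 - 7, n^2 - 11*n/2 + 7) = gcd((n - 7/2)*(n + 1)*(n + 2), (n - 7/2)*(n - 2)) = n - 7/2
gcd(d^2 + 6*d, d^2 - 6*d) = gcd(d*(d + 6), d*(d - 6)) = d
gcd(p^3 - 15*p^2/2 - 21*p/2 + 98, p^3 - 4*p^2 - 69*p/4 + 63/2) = p + 7/2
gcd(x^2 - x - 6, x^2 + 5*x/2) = 1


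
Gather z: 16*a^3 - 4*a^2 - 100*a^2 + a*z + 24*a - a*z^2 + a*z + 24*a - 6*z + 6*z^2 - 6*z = 16*a^3 - 104*a^2 + 48*a + z^2*(6 - a) + z*(2*a - 12)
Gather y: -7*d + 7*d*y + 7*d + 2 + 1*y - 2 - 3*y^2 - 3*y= -3*y^2 + y*(7*d - 2)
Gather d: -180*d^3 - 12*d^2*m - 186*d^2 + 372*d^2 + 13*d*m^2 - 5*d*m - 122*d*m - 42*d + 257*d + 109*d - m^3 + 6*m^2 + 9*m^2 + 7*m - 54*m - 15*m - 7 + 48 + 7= -180*d^3 + d^2*(186 - 12*m) + d*(13*m^2 - 127*m + 324) - m^3 + 15*m^2 - 62*m + 48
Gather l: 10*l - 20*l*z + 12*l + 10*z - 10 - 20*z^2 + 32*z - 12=l*(22 - 20*z) - 20*z^2 + 42*z - 22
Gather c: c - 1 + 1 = c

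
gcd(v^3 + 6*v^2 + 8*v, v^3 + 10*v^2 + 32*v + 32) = v^2 + 6*v + 8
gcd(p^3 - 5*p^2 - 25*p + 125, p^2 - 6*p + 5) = p - 5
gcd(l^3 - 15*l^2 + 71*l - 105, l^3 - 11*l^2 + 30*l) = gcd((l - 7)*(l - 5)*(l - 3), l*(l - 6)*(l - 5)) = l - 5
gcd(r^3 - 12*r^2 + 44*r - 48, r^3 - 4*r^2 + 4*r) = r - 2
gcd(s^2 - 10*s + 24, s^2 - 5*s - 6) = s - 6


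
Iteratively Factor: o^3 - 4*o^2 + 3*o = (o)*(o^2 - 4*o + 3) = o*(o - 1)*(o - 3)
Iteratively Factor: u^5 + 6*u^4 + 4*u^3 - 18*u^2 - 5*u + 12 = (u - 1)*(u^4 + 7*u^3 + 11*u^2 - 7*u - 12) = (u - 1)*(u + 4)*(u^3 + 3*u^2 - u - 3) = (u - 1)^2*(u + 4)*(u^2 + 4*u + 3) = (u - 1)^2*(u + 1)*(u + 4)*(u + 3)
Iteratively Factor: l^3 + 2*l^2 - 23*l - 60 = (l + 4)*(l^2 - 2*l - 15) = (l - 5)*(l + 4)*(l + 3)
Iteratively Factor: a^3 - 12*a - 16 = (a + 2)*(a^2 - 2*a - 8) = (a + 2)^2*(a - 4)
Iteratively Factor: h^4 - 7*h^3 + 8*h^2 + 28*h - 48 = (h - 3)*(h^3 - 4*h^2 - 4*h + 16) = (h - 3)*(h - 2)*(h^2 - 2*h - 8) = (h - 4)*(h - 3)*(h - 2)*(h + 2)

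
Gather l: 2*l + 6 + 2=2*l + 8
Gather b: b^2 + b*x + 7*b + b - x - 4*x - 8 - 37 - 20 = b^2 + b*(x + 8) - 5*x - 65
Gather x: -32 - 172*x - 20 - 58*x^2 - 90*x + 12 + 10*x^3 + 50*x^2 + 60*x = 10*x^3 - 8*x^2 - 202*x - 40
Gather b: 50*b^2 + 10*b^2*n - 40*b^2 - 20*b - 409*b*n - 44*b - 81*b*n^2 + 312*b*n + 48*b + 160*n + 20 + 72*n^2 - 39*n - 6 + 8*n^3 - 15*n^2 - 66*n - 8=b^2*(10*n + 10) + b*(-81*n^2 - 97*n - 16) + 8*n^3 + 57*n^2 + 55*n + 6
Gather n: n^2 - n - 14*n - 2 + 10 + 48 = n^2 - 15*n + 56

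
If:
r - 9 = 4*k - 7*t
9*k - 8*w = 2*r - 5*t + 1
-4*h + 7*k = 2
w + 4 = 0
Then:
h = -133*t/4 - 93/4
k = -19*t - 13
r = -83*t - 43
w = -4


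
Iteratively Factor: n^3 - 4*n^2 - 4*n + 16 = (n + 2)*(n^2 - 6*n + 8) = (n - 2)*(n + 2)*(n - 4)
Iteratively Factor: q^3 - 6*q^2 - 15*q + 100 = (q + 4)*(q^2 - 10*q + 25) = (q - 5)*(q + 4)*(q - 5)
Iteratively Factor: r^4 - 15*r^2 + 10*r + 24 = (r + 1)*(r^3 - r^2 - 14*r + 24) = (r - 3)*(r + 1)*(r^2 + 2*r - 8) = (r - 3)*(r - 2)*(r + 1)*(r + 4)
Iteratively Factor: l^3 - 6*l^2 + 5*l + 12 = (l - 3)*(l^2 - 3*l - 4) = (l - 3)*(l + 1)*(l - 4)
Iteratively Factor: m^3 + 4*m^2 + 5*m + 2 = (m + 1)*(m^2 + 3*m + 2) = (m + 1)*(m + 2)*(m + 1)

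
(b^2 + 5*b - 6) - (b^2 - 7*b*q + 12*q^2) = 7*b*q + 5*b - 12*q^2 - 6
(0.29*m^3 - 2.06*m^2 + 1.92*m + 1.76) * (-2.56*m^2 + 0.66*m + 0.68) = -0.7424*m^5 + 5.465*m^4 - 6.0776*m^3 - 4.6392*m^2 + 2.4672*m + 1.1968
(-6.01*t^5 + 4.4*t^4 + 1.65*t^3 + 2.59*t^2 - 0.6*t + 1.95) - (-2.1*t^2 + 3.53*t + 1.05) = -6.01*t^5 + 4.4*t^4 + 1.65*t^3 + 4.69*t^2 - 4.13*t + 0.9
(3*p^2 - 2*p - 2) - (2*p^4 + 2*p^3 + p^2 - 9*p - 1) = -2*p^4 - 2*p^3 + 2*p^2 + 7*p - 1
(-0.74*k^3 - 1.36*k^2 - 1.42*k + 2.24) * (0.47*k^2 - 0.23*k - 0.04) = -0.3478*k^5 - 0.469*k^4 - 0.325*k^3 + 1.4338*k^2 - 0.4584*k - 0.0896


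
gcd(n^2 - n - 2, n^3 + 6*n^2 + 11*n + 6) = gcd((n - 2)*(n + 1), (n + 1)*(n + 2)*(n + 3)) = n + 1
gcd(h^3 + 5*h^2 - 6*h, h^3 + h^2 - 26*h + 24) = h^2 + 5*h - 6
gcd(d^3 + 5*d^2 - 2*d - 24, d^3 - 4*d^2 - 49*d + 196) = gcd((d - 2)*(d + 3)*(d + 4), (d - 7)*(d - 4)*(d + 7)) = 1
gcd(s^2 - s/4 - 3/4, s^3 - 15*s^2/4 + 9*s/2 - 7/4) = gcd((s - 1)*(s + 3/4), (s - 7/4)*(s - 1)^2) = s - 1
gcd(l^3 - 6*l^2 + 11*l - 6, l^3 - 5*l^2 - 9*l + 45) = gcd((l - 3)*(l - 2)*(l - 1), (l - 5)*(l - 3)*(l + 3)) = l - 3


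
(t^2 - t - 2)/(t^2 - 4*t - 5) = (t - 2)/(t - 5)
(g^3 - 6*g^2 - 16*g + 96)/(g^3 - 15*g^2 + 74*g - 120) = (g + 4)/(g - 5)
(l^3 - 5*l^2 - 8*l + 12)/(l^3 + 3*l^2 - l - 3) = (l^2 - 4*l - 12)/(l^2 + 4*l + 3)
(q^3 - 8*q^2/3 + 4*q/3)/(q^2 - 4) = q*(3*q - 2)/(3*(q + 2))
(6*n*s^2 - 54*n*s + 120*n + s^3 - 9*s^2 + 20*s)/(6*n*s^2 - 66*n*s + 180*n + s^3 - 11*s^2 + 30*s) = (s - 4)/(s - 6)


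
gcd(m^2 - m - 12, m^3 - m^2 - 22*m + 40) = m - 4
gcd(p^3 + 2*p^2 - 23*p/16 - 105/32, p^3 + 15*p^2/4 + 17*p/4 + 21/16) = p^2 + 13*p/4 + 21/8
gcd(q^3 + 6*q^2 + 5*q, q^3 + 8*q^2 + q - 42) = 1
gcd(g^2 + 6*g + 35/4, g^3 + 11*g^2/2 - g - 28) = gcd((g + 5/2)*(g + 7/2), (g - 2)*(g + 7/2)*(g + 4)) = g + 7/2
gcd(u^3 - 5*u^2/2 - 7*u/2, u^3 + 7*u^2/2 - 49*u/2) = u^2 - 7*u/2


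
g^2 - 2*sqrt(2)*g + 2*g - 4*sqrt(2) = (g + 2)*(g - 2*sqrt(2))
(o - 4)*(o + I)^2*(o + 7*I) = o^4 - 4*o^3 + 9*I*o^3 - 15*o^2 - 36*I*o^2 + 60*o - 7*I*o + 28*I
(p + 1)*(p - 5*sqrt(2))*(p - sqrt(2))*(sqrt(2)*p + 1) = sqrt(2)*p^4 - 11*p^3 + sqrt(2)*p^3 - 11*p^2 + 4*sqrt(2)*p^2 + 4*sqrt(2)*p + 10*p + 10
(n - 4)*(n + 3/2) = n^2 - 5*n/2 - 6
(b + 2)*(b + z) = b^2 + b*z + 2*b + 2*z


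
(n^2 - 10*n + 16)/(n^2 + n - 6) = (n - 8)/(n + 3)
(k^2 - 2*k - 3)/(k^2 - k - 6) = (k + 1)/(k + 2)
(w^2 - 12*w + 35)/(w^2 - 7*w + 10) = (w - 7)/(w - 2)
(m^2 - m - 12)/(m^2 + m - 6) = (m - 4)/(m - 2)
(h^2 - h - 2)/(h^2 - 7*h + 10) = (h + 1)/(h - 5)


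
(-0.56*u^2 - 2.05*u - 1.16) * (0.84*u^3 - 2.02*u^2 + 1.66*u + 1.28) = -0.4704*u^5 - 0.5908*u^4 + 2.237*u^3 - 1.7766*u^2 - 4.5496*u - 1.4848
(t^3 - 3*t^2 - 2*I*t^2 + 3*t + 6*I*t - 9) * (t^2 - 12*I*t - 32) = t^5 - 3*t^4 - 14*I*t^4 - 53*t^3 + 42*I*t^3 + 159*t^2 + 28*I*t^2 - 96*t - 84*I*t + 288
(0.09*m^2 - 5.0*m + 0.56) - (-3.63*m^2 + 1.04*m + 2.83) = 3.72*m^2 - 6.04*m - 2.27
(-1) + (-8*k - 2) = -8*k - 3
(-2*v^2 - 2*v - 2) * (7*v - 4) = -14*v^3 - 6*v^2 - 6*v + 8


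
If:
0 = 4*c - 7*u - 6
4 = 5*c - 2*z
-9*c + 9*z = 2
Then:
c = 40/27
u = -2/189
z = 46/27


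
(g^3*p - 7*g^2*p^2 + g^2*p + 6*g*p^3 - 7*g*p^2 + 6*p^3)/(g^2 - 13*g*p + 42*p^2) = p*(-g^2 + g*p - g + p)/(-g + 7*p)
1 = 1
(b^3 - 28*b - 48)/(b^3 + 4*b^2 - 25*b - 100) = (b^2 - 4*b - 12)/(b^2 - 25)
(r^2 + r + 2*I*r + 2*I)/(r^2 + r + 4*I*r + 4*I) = (r + 2*I)/(r + 4*I)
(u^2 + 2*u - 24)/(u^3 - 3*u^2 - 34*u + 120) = 1/(u - 5)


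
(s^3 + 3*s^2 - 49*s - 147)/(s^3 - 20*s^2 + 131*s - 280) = (s^2 + 10*s + 21)/(s^2 - 13*s + 40)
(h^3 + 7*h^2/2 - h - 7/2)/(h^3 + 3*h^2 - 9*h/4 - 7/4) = 2*(h + 1)/(2*h + 1)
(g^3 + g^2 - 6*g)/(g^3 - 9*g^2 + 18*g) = (g^2 + g - 6)/(g^2 - 9*g + 18)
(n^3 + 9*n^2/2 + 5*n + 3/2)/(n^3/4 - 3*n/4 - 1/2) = 2*(2*n^2 + 7*n + 3)/(n^2 - n - 2)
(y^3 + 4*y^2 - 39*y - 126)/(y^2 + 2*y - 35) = (y^2 - 3*y - 18)/(y - 5)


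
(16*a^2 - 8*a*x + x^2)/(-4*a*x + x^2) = (-4*a + x)/x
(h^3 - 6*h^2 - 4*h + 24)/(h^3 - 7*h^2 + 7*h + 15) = (h^3 - 6*h^2 - 4*h + 24)/(h^3 - 7*h^2 + 7*h + 15)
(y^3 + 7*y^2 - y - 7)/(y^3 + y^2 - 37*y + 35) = (y + 1)/(y - 5)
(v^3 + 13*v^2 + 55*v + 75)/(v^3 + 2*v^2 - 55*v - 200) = (v + 3)/(v - 8)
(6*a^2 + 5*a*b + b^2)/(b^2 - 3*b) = (6*a^2 + 5*a*b + b^2)/(b*(b - 3))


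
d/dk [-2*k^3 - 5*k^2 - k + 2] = -6*k^2 - 10*k - 1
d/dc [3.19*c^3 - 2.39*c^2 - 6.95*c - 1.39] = 9.57*c^2 - 4.78*c - 6.95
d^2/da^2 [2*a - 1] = 0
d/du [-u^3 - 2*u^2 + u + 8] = -3*u^2 - 4*u + 1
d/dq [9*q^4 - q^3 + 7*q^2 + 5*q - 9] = 36*q^3 - 3*q^2 + 14*q + 5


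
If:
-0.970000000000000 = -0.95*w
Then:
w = 1.02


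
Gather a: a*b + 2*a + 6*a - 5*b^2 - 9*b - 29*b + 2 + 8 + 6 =a*(b + 8) - 5*b^2 - 38*b + 16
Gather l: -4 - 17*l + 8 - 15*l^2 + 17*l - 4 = -15*l^2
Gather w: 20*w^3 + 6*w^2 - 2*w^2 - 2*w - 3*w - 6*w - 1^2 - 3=20*w^3 + 4*w^2 - 11*w - 4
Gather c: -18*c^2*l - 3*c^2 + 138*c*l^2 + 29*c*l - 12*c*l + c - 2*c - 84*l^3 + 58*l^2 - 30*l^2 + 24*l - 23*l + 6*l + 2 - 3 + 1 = c^2*(-18*l - 3) + c*(138*l^2 + 17*l - 1) - 84*l^3 + 28*l^2 + 7*l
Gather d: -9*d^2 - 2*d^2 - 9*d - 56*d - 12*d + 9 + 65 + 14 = -11*d^2 - 77*d + 88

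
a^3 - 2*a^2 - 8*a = a*(a - 4)*(a + 2)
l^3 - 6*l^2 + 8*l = l*(l - 4)*(l - 2)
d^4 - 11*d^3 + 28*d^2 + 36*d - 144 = (d - 6)*(d - 4)*(d - 3)*(d + 2)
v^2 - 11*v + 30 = (v - 6)*(v - 5)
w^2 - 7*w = w*(w - 7)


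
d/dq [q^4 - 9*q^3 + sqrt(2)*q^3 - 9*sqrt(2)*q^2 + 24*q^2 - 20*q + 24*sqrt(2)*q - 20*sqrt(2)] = 4*q^3 - 27*q^2 + 3*sqrt(2)*q^2 - 18*sqrt(2)*q + 48*q - 20 + 24*sqrt(2)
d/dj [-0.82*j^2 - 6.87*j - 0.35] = -1.64*j - 6.87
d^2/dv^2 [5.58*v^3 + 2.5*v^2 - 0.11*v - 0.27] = 33.48*v + 5.0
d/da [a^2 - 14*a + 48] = 2*a - 14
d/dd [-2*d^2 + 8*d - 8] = 8 - 4*d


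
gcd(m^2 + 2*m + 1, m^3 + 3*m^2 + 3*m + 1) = m^2 + 2*m + 1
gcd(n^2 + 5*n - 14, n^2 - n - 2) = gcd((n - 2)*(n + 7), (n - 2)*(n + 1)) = n - 2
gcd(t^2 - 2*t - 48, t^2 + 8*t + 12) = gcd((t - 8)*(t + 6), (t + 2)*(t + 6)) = t + 6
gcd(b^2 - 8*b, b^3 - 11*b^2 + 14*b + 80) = b - 8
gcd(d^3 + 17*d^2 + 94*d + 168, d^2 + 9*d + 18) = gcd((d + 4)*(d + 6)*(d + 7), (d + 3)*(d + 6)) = d + 6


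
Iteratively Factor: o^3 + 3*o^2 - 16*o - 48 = (o + 4)*(o^2 - o - 12) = (o - 4)*(o + 4)*(o + 3)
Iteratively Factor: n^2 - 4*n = (n - 4)*(n)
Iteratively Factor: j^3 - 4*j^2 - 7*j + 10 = (j - 1)*(j^2 - 3*j - 10) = (j - 5)*(j - 1)*(j + 2)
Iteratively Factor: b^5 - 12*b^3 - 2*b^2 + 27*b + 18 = (b - 3)*(b^4 + 3*b^3 - 3*b^2 - 11*b - 6) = (b - 3)*(b + 1)*(b^3 + 2*b^2 - 5*b - 6) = (b - 3)*(b + 1)*(b + 3)*(b^2 - b - 2) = (b - 3)*(b - 2)*(b + 1)*(b + 3)*(b + 1)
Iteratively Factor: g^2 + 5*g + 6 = (g + 3)*(g + 2)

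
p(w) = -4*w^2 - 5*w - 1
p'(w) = -8*w - 5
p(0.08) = -1.43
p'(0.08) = -5.64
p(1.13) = -11.76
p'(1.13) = -14.04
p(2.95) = -50.56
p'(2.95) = -28.60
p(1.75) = -22.00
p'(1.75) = -19.00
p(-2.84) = -19.06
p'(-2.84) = 17.72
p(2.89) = -48.86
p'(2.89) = -28.12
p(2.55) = -39.76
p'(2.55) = -25.40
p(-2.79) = -18.19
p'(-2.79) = 17.32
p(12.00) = -637.00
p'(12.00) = -101.00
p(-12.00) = -517.00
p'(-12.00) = 91.00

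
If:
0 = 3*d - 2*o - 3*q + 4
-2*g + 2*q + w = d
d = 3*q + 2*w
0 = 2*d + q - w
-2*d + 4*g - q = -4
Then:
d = 4/3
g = -8/15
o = 26/5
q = -4/5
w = 28/15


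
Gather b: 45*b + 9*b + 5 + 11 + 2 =54*b + 18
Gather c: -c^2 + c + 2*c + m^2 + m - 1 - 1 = -c^2 + 3*c + m^2 + m - 2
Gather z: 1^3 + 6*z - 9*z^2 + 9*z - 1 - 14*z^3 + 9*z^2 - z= -14*z^3 + 14*z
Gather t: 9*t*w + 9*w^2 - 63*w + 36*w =9*t*w + 9*w^2 - 27*w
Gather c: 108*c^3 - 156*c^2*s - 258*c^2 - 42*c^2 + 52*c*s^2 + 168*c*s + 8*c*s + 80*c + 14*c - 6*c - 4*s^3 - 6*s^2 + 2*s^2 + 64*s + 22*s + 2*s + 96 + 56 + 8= 108*c^3 + c^2*(-156*s - 300) + c*(52*s^2 + 176*s + 88) - 4*s^3 - 4*s^2 + 88*s + 160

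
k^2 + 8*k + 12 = (k + 2)*(k + 6)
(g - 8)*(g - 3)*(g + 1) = g^3 - 10*g^2 + 13*g + 24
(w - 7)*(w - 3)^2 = w^3 - 13*w^2 + 51*w - 63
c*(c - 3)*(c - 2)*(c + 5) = c^4 - 19*c^2 + 30*c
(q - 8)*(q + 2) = q^2 - 6*q - 16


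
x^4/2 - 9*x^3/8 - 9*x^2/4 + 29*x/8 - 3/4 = (x/2 + 1)*(x - 3)*(x - 1)*(x - 1/4)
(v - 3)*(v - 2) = v^2 - 5*v + 6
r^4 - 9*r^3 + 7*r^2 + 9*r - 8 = (r - 8)*(r - 1)^2*(r + 1)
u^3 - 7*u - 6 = (u - 3)*(u + 1)*(u + 2)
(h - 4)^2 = h^2 - 8*h + 16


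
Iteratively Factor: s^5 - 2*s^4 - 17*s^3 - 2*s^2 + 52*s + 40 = (s + 2)*(s^4 - 4*s^3 - 9*s^2 + 16*s + 20) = (s + 2)^2*(s^3 - 6*s^2 + 3*s + 10) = (s + 1)*(s + 2)^2*(s^2 - 7*s + 10) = (s - 2)*(s + 1)*(s + 2)^2*(s - 5)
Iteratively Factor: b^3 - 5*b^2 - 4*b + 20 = (b + 2)*(b^2 - 7*b + 10) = (b - 2)*(b + 2)*(b - 5)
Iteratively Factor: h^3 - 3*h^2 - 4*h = (h)*(h^2 - 3*h - 4) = h*(h - 4)*(h + 1)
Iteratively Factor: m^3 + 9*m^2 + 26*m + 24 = (m + 3)*(m^2 + 6*m + 8) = (m + 2)*(m + 3)*(m + 4)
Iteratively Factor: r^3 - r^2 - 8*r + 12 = (r - 2)*(r^2 + r - 6) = (r - 2)*(r + 3)*(r - 2)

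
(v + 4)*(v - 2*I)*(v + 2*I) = v^3 + 4*v^2 + 4*v + 16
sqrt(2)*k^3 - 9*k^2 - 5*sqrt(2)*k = k*(k - 5*sqrt(2))*(sqrt(2)*k + 1)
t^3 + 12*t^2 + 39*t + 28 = (t + 1)*(t + 4)*(t + 7)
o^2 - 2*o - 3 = (o - 3)*(o + 1)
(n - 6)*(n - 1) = n^2 - 7*n + 6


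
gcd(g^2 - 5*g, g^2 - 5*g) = g^2 - 5*g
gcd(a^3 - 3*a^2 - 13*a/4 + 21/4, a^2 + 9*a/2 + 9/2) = a + 3/2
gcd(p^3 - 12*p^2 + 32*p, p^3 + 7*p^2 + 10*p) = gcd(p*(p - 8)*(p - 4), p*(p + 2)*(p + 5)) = p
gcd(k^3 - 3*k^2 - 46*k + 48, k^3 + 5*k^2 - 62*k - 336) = k^2 - 2*k - 48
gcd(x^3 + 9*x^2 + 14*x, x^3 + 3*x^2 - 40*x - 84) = x^2 + 9*x + 14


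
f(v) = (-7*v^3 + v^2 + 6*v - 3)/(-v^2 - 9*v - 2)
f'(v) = (2*v + 9)*(-7*v^3 + v^2 + 6*v - 3)/(-v^2 - 9*v - 2)^2 + (-21*v^2 + 2*v + 6)/(-v^2 - 9*v - 2) = (7*v^4 + 126*v^3 + 39*v^2 - 10*v - 39)/(v^4 + 18*v^3 + 85*v^2 + 36*v + 4)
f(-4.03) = 24.81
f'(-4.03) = -17.74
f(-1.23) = 0.55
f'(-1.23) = -3.26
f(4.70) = 10.23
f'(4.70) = 3.92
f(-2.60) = 7.60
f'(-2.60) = -7.67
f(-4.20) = 27.98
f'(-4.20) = -19.61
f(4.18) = 8.26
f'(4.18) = 3.66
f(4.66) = 10.08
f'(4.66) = 3.90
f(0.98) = 0.23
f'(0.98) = 0.82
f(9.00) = 30.31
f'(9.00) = 5.24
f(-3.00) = 11.06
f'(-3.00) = -9.74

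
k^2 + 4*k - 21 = (k - 3)*(k + 7)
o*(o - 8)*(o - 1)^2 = o^4 - 10*o^3 + 17*o^2 - 8*o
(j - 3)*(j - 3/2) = j^2 - 9*j/2 + 9/2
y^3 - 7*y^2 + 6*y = y*(y - 6)*(y - 1)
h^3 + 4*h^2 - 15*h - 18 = (h - 3)*(h + 1)*(h + 6)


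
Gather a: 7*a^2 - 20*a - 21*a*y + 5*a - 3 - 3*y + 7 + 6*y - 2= 7*a^2 + a*(-21*y - 15) + 3*y + 2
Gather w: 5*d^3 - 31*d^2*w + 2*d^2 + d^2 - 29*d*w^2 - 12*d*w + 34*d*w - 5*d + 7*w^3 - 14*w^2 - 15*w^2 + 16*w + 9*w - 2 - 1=5*d^3 + 3*d^2 - 5*d + 7*w^3 + w^2*(-29*d - 29) + w*(-31*d^2 + 22*d + 25) - 3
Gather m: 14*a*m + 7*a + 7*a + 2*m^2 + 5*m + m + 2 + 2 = 14*a + 2*m^2 + m*(14*a + 6) + 4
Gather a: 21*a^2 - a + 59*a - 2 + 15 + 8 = 21*a^2 + 58*a + 21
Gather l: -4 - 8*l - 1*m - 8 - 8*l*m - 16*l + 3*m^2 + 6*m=l*(-8*m - 24) + 3*m^2 + 5*m - 12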